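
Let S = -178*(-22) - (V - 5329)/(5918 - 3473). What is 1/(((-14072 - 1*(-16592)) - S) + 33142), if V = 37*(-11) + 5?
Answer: 2445/77613239 ≈ 3.1502e-5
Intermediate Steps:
V = -402 (V = -407 + 5 = -402)
S = 9580351/2445 (S = -178*(-22) - (-402 - 5329)/(5918 - 3473) = 3916 - (-5731)/2445 = 3916 - 1*(-5731/2445) = 3916 + 5731/2445 = 9580351/2445 ≈ 3918.3)
1/(((-14072 - 1*(-16592)) - S) + 33142) = 1/(((-14072 - 1*(-16592)) - 1*9580351/2445) + 33142) = 1/(((-14072 + 16592) - 9580351/2445) + 33142) = 1/((2520 - 9580351/2445) + 33142) = 1/(-3418951/2445 + 33142) = 1/(77613239/2445) = 2445/77613239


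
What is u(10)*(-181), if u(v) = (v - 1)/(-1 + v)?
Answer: -181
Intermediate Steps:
u(v) = 1 (u(v) = (-1 + v)/(-1 + v) = 1)
u(10)*(-181) = 1*(-181) = -181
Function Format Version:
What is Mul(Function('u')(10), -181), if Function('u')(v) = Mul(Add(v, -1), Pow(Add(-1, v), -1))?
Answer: -181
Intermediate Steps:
Function('u')(v) = 1 (Function('u')(v) = Mul(Add(-1, v), Pow(Add(-1, v), -1)) = 1)
Mul(Function('u')(10), -181) = Mul(1, -181) = -181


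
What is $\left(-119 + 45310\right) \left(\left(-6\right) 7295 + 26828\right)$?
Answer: $-765625922$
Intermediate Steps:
$\left(-119 + 45310\right) \left(\left(-6\right) 7295 + 26828\right) = 45191 \left(-43770 + 26828\right) = 45191 \left(-16942\right) = -765625922$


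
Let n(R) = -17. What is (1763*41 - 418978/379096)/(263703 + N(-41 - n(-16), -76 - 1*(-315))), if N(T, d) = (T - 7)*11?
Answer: 13700888595/49919740376 ≈ 0.27446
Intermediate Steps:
N(T, d) = -77 + 11*T (N(T, d) = (-7 + T)*11 = -77 + 11*T)
(1763*41 - 418978/379096)/(263703 + N(-41 - n(-16), -76 - 1*(-315))) = (1763*41 - 418978/379096)/(263703 + (-77 + 11*(-41 - 1*(-17)))) = (72283 - 418978*1/379096)/(263703 + (-77 + 11*(-41 + 17))) = (72283 - 209489/189548)/(263703 + (-77 + 11*(-24))) = 13700888595/(189548*(263703 + (-77 - 264))) = 13700888595/(189548*(263703 - 341)) = (13700888595/189548)/263362 = (13700888595/189548)*(1/263362) = 13700888595/49919740376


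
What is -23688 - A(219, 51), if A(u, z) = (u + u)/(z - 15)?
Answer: -142201/6 ≈ -23700.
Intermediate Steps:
A(u, z) = 2*u/(-15 + z) (A(u, z) = (2*u)/(-15 + z) = 2*u/(-15 + z))
-23688 - A(219, 51) = -23688 - 2*219/(-15 + 51) = -23688 - 2*219/36 = -23688 - 1*73/6 = -23688 - 73/6 = -142201/6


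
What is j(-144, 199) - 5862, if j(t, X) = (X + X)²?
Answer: 152542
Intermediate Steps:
j(t, X) = 4*X² (j(t, X) = (2*X)² = 4*X²)
j(-144, 199) - 5862 = 4*199² - 5862 = 4*39601 - 5862 = 158404 - 5862 = 152542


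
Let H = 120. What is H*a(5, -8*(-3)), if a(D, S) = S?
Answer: 2880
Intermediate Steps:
H*a(5, -8*(-3)) = 120*(-8*(-3)) = 120*24 = 2880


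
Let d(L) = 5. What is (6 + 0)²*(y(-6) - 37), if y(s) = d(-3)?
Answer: -1152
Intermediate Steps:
y(s) = 5
(6 + 0)²*(y(-6) - 37) = (6 + 0)²*(5 - 37) = 6²*(-32) = 36*(-32) = -1152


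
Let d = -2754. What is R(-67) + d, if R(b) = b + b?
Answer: -2888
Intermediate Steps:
R(b) = 2*b
R(-67) + d = 2*(-67) - 2754 = -134 - 2754 = -2888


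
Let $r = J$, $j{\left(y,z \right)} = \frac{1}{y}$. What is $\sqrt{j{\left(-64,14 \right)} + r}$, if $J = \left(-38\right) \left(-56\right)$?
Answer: $\frac{\sqrt{136191}}{8} \approx 46.13$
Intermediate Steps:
$J = 2128$
$r = 2128$
$\sqrt{j{\left(-64,14 \right)} + r} = \sqrt{\frac{1}{-64} + 2128} = \sqrt{- \frac{1}{64} + 2128} = \sqrt{\frac{136191}{64}} = \frac{\sqrt{136191}}{8}$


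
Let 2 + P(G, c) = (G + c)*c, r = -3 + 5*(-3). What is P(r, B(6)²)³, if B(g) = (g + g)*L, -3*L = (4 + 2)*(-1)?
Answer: 33201823741991416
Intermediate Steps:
r = -18 (r = -3 - 15 = -18)
L = 2 (L = -(4 + 2)*(-1)/3 = -2*(-1) = -⅓*(-6) = 2)
B(g) = 4*g (B(g) = (g + g)*2 = (2*g)*2 = 4*g)
P(G, c) = -2 + c*(G + c) (P(G, c) = -2 + (G + c)*c = -2 + c*(G + c))
P(r, B(6)²)³ = (-2 + ((4*6)²)² - 18*(4*6)²)³ = (-2 + (24²)² - 18*24²)³ = (-2 + 576² - 18*576)³ = (-2 + 331776 - 10368)³ = 321406³ = 33201823741991416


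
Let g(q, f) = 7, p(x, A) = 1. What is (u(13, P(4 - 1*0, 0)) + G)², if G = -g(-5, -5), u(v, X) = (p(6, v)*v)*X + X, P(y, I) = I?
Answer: 49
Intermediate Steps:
u(v, X) = X + X*v (u(v, X) = (1*v)*X + X = v*X + X = X*v + X = X + X*v)
G = -7 (G = -1*7 = -7)
(u(13, P(4 - 1*0, 0)) + G)² = (0*(1 + 13) - 7)² = (0*14 - 7)² = (0 - 7)² = (-7)² = 49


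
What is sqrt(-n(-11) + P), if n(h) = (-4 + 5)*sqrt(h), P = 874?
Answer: sqrt(874 - I*sqrt(11)) ≈ 29.564 - 0.05609*I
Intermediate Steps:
n(h) = sqrt(h) (n(h) = 1*sqrt(h) = sqrt(h))
sqrt(-n(-11) + P) = sqrt(-sqrt(-11) + 874) = sqrt(-I*sqrt(11) + 874) = sqrt(874 - I*sqrt(11))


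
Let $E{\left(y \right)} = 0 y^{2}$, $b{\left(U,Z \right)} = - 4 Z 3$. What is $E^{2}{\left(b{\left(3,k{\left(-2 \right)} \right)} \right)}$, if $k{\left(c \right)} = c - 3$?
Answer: $0$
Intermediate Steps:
$k{\left(c \right)} = -3 + c$ ($k{\left(c \right)} = c - 3 = -3 + c$)
$b{\left(U,Z \right)} = - 12 Z$
$E{\left(y \right)} = 0$
$E^{2}{\left(b{\left(3,k{\left(-2 \right)} \right)} \right)} = 0^{2} = 0$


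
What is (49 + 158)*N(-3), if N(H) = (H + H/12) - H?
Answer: -207/4 ≈ -51.750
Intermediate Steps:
N(H) = H/12 (N(H) = (H + H*(1/12)) - H = (H + H/12) - H = 13*H/12 - H = H/12)
(49 + 158)*N(-3) = (49 + 158)*((1/12)*(-3)) = 207*(-1/4) = -207/4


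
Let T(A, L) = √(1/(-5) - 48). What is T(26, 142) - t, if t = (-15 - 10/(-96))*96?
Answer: 1430 + I*√1205/5 ≈ 1430.0 + 6.9426*I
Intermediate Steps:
T(A, L) = I*√1205/5 (T(A, L) = √(-⅕ - 48) = √(-241/5) = I*√1205/5)
t = -1430 (t = (-15 - 10*(-1/96))*96 = (-15 + 5/48)*96 = -715/48*96 = -1430)
T(26, 142) - t = I*√1205/5 - 1*(-1430) = I*√1205/5 + 1430 = 1430 + I*√1205/5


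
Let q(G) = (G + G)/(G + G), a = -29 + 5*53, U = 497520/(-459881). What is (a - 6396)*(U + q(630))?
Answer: 231856240/459881 ≈ 504.17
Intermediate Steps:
U = -497520/459881 (U = 497520*(-1/459881) = -497520/459881 ≈ -1.0818)
a = 236 (a = -29 + 265 = 236)
q(G) = 1 (q(G) = (2*G)/((2*G)) = (2*G)*(1/(2*G)) = 1)
(a - 6396)*(U + q(630)) = (236 - 6396)*(-497520/459881 + 1) = -6160*(-37639/459881) = 231856240/459881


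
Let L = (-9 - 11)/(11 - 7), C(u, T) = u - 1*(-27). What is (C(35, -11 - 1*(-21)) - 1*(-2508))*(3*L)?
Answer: -38550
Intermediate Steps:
C(u, T) = 27 + u (C(u, T) = u + 27 = 27 + u)
L = -5 (L = -20/4 = -20*1/4 = -5)
(C(35, -11 - 1*(-21)) - 1*(-2508))*(3*L) = ((27 + 35) - 1*(-2508))*(3*(-5)) = (62 + 2508)*(-15) = 2570*(-15) = -38550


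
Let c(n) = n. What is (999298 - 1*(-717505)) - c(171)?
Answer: 1716632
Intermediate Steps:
(999298 - 1*(-717505)) - c(171) = (999298 - 1*(-717505)) - 1*171 = (999298 + 717505) - 171 = 1716803 - 171 = 1716632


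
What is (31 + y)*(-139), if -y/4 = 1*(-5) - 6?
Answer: -10425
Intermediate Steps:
y = 44 (y = -4*(1*(-5) - 6) = -4*(-5 - 6) = -4*(-11) = 44)
(31 + y)*(-139) = (31 + 44)*(-139) = 75*(-139) = -10425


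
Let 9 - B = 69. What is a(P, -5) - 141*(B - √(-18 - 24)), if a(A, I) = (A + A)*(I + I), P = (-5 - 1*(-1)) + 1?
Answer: 8520 + 141*I*√42 ≈ 8520.0 + 913.78*I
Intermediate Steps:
B = -60 (B = 9 - 1*69 = 9 - 69 = -60)
P = -3 (P = (-5 + 1) + 1 = -4 + 1 = -3)
a(A, I) = 4*A*I (a(A, I) = (2*A)*(2*I) = 4*A*I)
a(P, -5) - 141*(B - √(-18 - 24)) = 4*(-3)*(-5) - 141*(-60 - √(-18 - 24)) = 60 - 141*(-60 - √(-42)) = 60 - 141*(-60 - I*√42) = 60 + (8460 + 141*I*√42) = 8520 + 141*I*√42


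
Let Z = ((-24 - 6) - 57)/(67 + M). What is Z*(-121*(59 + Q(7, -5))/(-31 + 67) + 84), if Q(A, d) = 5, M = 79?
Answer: 17110/219 ≈ 78.128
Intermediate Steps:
Z = -87/146 (Z = ((-24 - 6) - 57)/(67 + 79) = (-30 - 57)/146 = -87*1/146 = -87/146 ≈ -0.59589)
Z*(-121*(59 + Q(7, -5))/(-31 + 67) + 84) = -87*(-121*(59 + 5)/(-31 + 67) + 84)/146 = -87*(-121/(36/64) + 84)/146 = -87*(-121/(36*(1/64)) + 84)/146 = -87*(-121/9/16 + 84)/146 = -87*(-121*16/9 + 84)/146 = -87*(-1936/9 + 84)/146 = -87/146*(-1180/9) = 17110/219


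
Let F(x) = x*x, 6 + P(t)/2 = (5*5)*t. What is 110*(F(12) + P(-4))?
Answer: -7480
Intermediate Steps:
P(t) = -12 + 50*t (P(t) = -12 + 2*((5*5)*t) = -12 + 2*(25*t) = -12 + 50*t)
F(x) = x**2
110*(F(12) + P(-4)) = 110*(12**2 + (-12 + 50*(-4))) = 110*(144 + (-12 - 200)) = 110*(144 - 212) = 110*(-68) = -7480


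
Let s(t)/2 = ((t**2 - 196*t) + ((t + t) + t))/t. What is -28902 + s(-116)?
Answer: -29520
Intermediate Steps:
s(t) = 2*(t**2 - 193*t)/t (s(t) = 2*(((t**2 - 196*t) + ((t + t) + t))/t) = 2*(((t**2 - 196*t) + (2*t + t))/t) = 2*(((t**2 - 196*t) + 3*t)/t) = 2*((t**2 - 193*t)/t) = 2*(t**2 - 193*t)/t)
-28902 + s(-116) = -28902 + (-386 + 2*(-116)) = -28902 + (-386 - 232) = -28902 - 618 = -29520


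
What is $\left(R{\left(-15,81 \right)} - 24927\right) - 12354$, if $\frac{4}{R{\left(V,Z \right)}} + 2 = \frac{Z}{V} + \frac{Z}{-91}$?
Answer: $- \frac{35156438}{943} \approx -37282.0$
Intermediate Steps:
$R{\left(V,Z \right)} = \frac{4}{-2 - \frac{Z}{91} + \frac{Z}{V}}$ ($R{\left(V,Z \right)} = \frac{4}{-2 + \left(\frac{Z}{V} + \frac{Z}{-91}\right)} = \frac{4}{-2 + \left(\frac{Z}{V} + Z \left(- \frac{1}{91}\right)\right)} = \frac{4}{-2 - \left(\frac{Z}{91} - \frac{Z}{V}\right)} = \frac{4}{-2 - \frac{Z}{91} + \frac{Z}{V}}$)
$\left(R{\left(-15,81 \right)} - 24927\right) - 12354 = \left(\left(-364\right) \left(-15\right) \frac{1}{\left(-91\right) 81 + 182 \left(-15\right) - 1215} - 24927\right) - 12354 = \left(\left(-364\right) \left(-15\right) \frac{1}{-7371 - 2730 - 1215} - 24927\right) - 12354 = \left(\left(-364\right) \left(-15\right) \frac{1}{-11316} - 24927\right) - 12354 = \left(\left(-364\right) \left(-15\right) \left(- \frac{1}{11316}\right) - 24927\right) - 12354 = \left(- \frac{455}{943} - 24927\right) - 12354 = - \frac{23506616}{943} - 12354 = - \frac{35156438}{943}$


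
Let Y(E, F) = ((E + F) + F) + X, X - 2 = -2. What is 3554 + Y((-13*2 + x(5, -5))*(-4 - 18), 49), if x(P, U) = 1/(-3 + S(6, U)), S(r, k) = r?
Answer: 12650/3 ≈ 4216.7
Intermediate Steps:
X = 0 (X = 2 - 2 = 0)
x(P, U) = 1/3 (x(P, U) = 1/(-3 + 6) = 1/3)
Y(E, F) = E + 2*F (Y(E, F) = ((E + F) + F) + 0 = (E + 2*F) + 0 = E + 2*F)
3554 + Y((-13*2 + x(5, -5))*(-4 - 18), 49) = 3554 + ((-13*2 + 1/3)*(-4 - 18) + 2*49) = 3554 + ((-26 + 1/3)*(-22) + 98) = 3554 + (-77/3*(-22) + 98) = 3554 + (1694/3 + 98) = 3554 + 1988/3 = 12650/3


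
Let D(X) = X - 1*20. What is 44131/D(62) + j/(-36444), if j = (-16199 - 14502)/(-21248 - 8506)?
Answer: 7975609888369/7590483432 ≈ 1050.7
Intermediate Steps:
D(X) = -20 + X (D(X) = X - 20 = -20 + X)
j = 30701/29754 (j = -30701/(-29754) = -30701*(-1/29754) = 30701/29754 ≈ 1.0318)
44131/D(62) + j/(-36444) = 44131/(-20 + 62) + (30701/29754)/(-36444) = 44131/42 + (30701/29754)*(-1/36444) = 44131*(1/42) - 30701/1084354776 = 44131/42 - 30701/1084354776 = 7975609888369/7590483432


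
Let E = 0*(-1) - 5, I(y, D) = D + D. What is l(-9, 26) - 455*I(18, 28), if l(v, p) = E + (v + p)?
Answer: -25468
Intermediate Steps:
I(y, D) = 2*D
E = -5 (E = 0 - 5 = -5)
l(v, p) = -5 + p + v (l(v, p) = -5 + (v + p) = -5 + (p + v) = -5 + p + v)
l(-9, 26) - 455*I(18, 28) = (-5 + 26 - 9) - 910*28 = 12 - 455*56 = 12 - 25480 = -25468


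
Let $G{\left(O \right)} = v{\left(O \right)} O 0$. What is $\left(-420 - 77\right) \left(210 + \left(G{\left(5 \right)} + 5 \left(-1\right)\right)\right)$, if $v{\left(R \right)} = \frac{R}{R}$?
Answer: $-101885$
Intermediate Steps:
$v{\left(R \right)} = 1$
$G{\left(O \right)} = 0$ ($G{\left(O \right)} = 1 O 0 = O 0 = 0$)
$\left(-420 - 77\right) \left(210 + \left(G{\left(5 \right)} + 5 \left(-1\right)\right)\right) = \left(-420 - 77\right) \left(210 + \left(0 + 5 \left(-1\right)\right)\right) = - 497 \left(210 + \left(0 - 5\right)\right) = - 497 \left(210 - 5\right) = \left(-497\right) 205 = -101885$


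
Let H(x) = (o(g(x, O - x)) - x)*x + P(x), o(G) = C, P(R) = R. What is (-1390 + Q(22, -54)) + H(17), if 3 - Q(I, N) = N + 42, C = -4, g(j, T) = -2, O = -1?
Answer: -1715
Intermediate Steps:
Q(I, N) = -39 - N (Q(I, N) = 3 - (N + 42) = 3 - (42 + N) = 3 + (-42 - N) = -39 - N)
o(G) = -4
H(x) = x + x*(-4 - x) (H(x) = (-4 - x)*x + x = x*(-4 - x) + x = x + x*(-4 - x))
(-1390 + Q(22, -54)) + H(17) = (-1390 + (-39 - 1*(-54))) + 17*(-3 - 1*17) = (-1390 + (-39 + 54)) + 17*(-3 - 17) = (-1390 + 15) + 17*(-20) = -1375 - 340 = -1715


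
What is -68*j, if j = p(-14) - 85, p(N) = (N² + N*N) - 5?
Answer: -20536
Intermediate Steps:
p(N) = -5 + 2*N² (p(N) = (N² + N²) - 5 = 2*N² - 5 = -5 + 2*N²)
j = 302 (j = (-5 + 2*(-14)²) - 85 = (-5 + 2*196) - 85 = (-5 + 392) - 85 = 387 - 85 = 302)
-68*j = -68*302 = -20536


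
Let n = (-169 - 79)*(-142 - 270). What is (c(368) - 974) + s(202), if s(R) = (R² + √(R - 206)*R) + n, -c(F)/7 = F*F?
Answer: -805962 + 404*I ≈ -8.0596e+5 + 404.0*I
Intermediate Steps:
c(F) = -7*F² (c(F) = -7*F*F = -7*F²)
n = 102176 (n = -248*(-412) = 102176)
s(R) = 102176 + R² + R*√(-206 + R) (s(R) = (R² + √(R - 206)*R) + 102176 = (R² + √(-206 + R)*R) + 102176 = (R² + R*√(-206 + R)) + 102176 = 102176 + R² + R*√(-206 + R))
(c(368) - 974) + s(202) = (-7*368² - 974) + (102176 + 202² + 202*√(-206 + 202)) = (-7*135424 - 974) + (102176 + 40804 + 202*√(-4)) = (-947968 - 974) + (102176 + 40804 + 202*(2*I)) = -948942 + (102176 + 40804 + 404*I) = -948942 + (142980 + 404*I) = -805962 + 404*I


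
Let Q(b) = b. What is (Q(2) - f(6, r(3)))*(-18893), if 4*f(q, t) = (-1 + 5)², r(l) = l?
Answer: 37786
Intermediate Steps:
f(q, t) = 4 (f(q, t) = (-1 + 5)²/4 = (¼)*4² = (¼)*16 = 4)
(Q(2) - f(6, r(3)))*(-18893) = (2 - 1*4)*(-18893) = (2 - 4)*(-18893) = -2*(-18893) = 37786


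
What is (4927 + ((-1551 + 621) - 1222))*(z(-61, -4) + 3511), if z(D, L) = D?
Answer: 9573750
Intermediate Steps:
(4927 + ((-1551 + 621) - 1222))*(z(-61, -4) + 3511) = (4927 + ((-1551 + 621) - 1222))*(-61 + 3511) = (4927 + (-930 - 1222))*3450 = (4927 - 2152)*3450 = 2775*3450 = 9573750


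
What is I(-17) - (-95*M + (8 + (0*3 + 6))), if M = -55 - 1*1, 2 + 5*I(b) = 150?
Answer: -26522/5 ≈ -5304.4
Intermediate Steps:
I(b) = 148/5 (I(b) = -⅖ + (⅕)*150 = -⅖ + 30 = 148/5)
M = -56 (M = -55 - 1 = -56)
I(-17) - (-95*M + (8 + (0*3 + 6))) = 148/5 - (-95*(-56) + (8 + (0*3 + 6))) = 148/5 - (5320 + (8 + (0 + 6))) = 148/5 - (5320 + (8 + 6)) = 148/5 - (5320 + 14) = 148/5 - 1*5334 = 148/5 - 5334 = -26522/5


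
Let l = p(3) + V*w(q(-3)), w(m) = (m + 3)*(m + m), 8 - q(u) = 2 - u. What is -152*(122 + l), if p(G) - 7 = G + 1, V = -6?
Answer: 12616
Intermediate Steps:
q(u) = 6 + u (q(u) = 8 - (2 - u) = 8 + (-2 + u) = 6 + u)
p(G) = 8 + G (p(G) = 7 + (G + 1) = 7 + (1 + G) = 8 + G)
w(m) = 2*m*(3 + m) (w(m) = (3 + m)*(2*m) = 2*m*(3 + m))
l = -205 (l = (8 + 3) - 12*(6 - 3)*(3 + (6 - 3)) = 11 - 12*3*(3 + 3) = 11 - 12*3*6 = 11 - 6*36 = 11 - 216 = -205)
-152*(122 + l) = -152*(122 - 205) = -152*(-83) = 12616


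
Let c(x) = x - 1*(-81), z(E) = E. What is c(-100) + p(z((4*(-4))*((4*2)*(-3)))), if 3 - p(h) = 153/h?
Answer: -2099/128 ≈ -16.398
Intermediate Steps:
p(h) = 3 - 153/h
c(x) = 81 + x (c(x) = x + 81 = 81 + x)
c(-100) + p(z((4*(-4))*((4*2)*(-3)))) = (81 - 100) + (3 - 153/((4*(-4))*((4*2)*(-3)))) = -19 + (3 - 153/((-128*(-3)))) = -19 + (3 - 153/((-16*(-24)))) = -19 + (3 - 153/384) = -19 + (3 - 153*1/384) = -19 + (3 - 51/128) = -19 + 333/128 = -2099/128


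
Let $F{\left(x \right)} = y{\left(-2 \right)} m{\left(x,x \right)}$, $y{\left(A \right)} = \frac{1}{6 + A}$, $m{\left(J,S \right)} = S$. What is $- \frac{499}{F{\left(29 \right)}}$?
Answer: $- \frac{1996}{29} \approx -68.828$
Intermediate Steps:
$F{\left(x \right)} = \frac{x}{4}$ ($F{\left(x \right)} = \frac{x}{6 - 2} = \frac{x}{4}$)
$- \frac{499}{F{\left(29 \right)}} = - \frac{499}{\frac{1}{4} \cdot 29} = - \frac{499}{\frac{29}{4}} = \left(-499\right) \frac{4}{29} = - \frac{1996}{29}$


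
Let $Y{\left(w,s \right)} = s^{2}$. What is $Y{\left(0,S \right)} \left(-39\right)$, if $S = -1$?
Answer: $-39$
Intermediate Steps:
$Y{\left(0,S \right)} \left(-39\right) = \left(-1\right)^{2} \left(-39\right) = 1 \left(-39\right) = -39$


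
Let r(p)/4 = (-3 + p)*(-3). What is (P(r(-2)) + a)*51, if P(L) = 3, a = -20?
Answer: -867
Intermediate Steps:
r(p) = 36 - 12*p (r(p) = 4*((-3 + p)*(-3)) = 4*(9 - 3*p) = 36 - 12*p)
(P(r(-2)) + a)*51 = (3 - 20)*51 = -17*51 = -867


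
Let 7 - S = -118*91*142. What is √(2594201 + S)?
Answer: 2*√1029751 ≈ 2029.5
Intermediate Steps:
S = 1524803 (S = 7 - (-118*91)*142 = 7 - (-10738)*142 = 7 - 1*(-1524796) = 7 + 1524796 = 1524803)
√(2594201 + S) = √(2594201 + 1524803) = √4119004 = 2*√1029751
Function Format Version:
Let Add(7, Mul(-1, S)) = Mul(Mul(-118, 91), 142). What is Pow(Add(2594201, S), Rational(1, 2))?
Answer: Mul(2, Pow(1029751, Rational(1, 2))) ≈ 2029.5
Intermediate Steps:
S = 1524803 (S = Add(7, Mul(-1, Mul(Mul(-118, 91), 142))) = Add(7, Mul(-1, Mul(-10738, 142))) = Add(7, Mul(-1, -1524796)) = Add(7, 1524796) = 1524803)
Pow(Add(2594201, S), Rational(1, 2)) = Pow(Add(2594201, 1524803), Rational(1, 2)) = Pow(4119004, Rational(1, 2)) = Mul(2, Pow(1029751, Rational(1, 2)))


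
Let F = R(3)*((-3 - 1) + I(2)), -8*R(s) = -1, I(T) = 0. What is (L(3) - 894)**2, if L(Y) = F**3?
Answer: 51165409/64 ≈ 7.9946e+5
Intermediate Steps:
R(s) = 1/8 (R(s) = -1/8*(-1) = 1/8)
F = -1/2 (F = ((-3 - 1) + 0)/8 = (-4 + 0)/8 = (1/8)*(-4) = -1/2 ≈ -0.50000)
L(Y) = -1/8 (L(Y) = (-1/2)**3 = -1/8)
(L(3) - 894)**2 = (-1/8 - 894)**2 = (-7153/8)**2 = 51165409/64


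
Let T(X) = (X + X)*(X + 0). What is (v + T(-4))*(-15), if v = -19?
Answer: -195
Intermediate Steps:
T(X) = 2*X**2 (T(X) = (2*X)*X = 2*X**2)
(v + T(-4))*(-15) = (-19 + 2*(-4)**2)*(-15) = (-19 + 2*16)*(-15) = (-19 + 32)*(-15) = 13*(-15) = -195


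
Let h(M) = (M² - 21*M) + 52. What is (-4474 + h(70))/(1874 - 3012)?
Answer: 496/569 ≈ 0.87171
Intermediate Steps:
h(M) = 52 + M² - 21*M
(-4474 + h(70))/(1874 - 3012) = (-4474 + (52 + 70² - 21*70))/(1874 - 3012) = (-4474 + (52 + 4900 - 1470))/(-1138) = (-4474 + 3482)*(-1/1138) = -992*(-1/1138) = 496/569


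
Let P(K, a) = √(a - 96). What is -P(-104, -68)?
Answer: -2*I*√41 ≈ -12.806*I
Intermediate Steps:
P(K, a) = √(-96 + a)
-P(-104, -68) = -√(-96 - 68) = -√(-164) = -2*I*√41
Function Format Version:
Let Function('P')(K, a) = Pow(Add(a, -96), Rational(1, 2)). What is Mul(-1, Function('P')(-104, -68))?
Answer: Mul(-2, I, Pow(41, Rational(1, 2))) ≈ Mul(-12.806, I)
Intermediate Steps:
Function('P')(K, a) = Pow(Add(-96, a), Rational(1, 2))
Mul(-1, Function('P')(-104, -68)) = Mul(-1, Pow(Add(-96, -68), Rational(1, 2))) = Mul(-1, Pow(-164, Rational(1, 2))) = Mul(-1, Mul(2, I, Pow(41, Rational(1, 2)))) = Mul(-2, I, Pow(41, Rational(1, 2)))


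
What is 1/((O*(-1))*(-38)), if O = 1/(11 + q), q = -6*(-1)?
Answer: 17/38 ≈ 0.44737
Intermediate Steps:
q = 6
O = 1/17 (O = 1/(11 + 6) = 1/17 ≈ 0.058824)
1/((O*(-1))*(-38)) = 1/(((1/17)*(-1))*(-38)) = 1/(-1/17*(-38)) = 1/(38/17) = 17/38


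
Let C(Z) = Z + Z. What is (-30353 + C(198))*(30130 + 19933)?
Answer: -1499737291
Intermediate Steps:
C(Z) = 2*Z
(-30353 + C(198))*(30130 + 19933) = (-30353 + 2*198)*(30130 + 19933) = (-30353 + 396)*50063 = -29957*50063 = -1499737291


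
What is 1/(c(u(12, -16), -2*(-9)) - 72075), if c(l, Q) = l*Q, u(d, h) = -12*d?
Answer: -1/74667 ≈ -1.3393e-5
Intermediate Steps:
c(l, Q) = Q*l
1/(c(u(12, -16), -2*(-9)) - 72075) = 1/((-2*(-9))*(-12*12) - 72075) = 1/(18*(-144) - 72075) = 1/(-2592 - 72075) = 1/(-74667) = -1/74667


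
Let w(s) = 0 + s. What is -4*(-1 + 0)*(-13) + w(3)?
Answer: -49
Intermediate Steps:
w(s) = s
-4*(-1 + 0)*(-13) + w(3) = -4*(-1 + 0)*(-13) + 3 = -4*(-1)*(-13) + 3 = 4*(-13) + 3 = -52 + 3 = -49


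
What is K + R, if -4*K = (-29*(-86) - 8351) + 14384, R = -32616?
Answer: -138991/4 ≈ -34748.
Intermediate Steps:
K = -8527/4 (K = -((-29*(-86) - 8351) + 14384)/4 = -((2494 - 8351) + 14384)/4 = -(-5857 + 14384)/4 = -¼*8527 = -8527/4 ≈ -2131.8)
K + R = -8527/4 - 32616 = -138991/4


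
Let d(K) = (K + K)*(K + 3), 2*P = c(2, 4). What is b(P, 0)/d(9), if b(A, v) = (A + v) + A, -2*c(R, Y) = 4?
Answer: -1/108 ≈ -0.0092593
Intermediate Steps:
c(R, Y) = -2 (c(R, Y) = -1/2*4 = -2)
P = -1 (P = (1/2)*(-2) = -1)
b(A, v) = v + 2*A
d(K) = 2*K*(3 + K) (d(K) = (2*K)*(3 + K) = 2*K*(3 + K))
b(P, 0)/d(9) = (0 + 2*(-1))/((2*9*(3 + 9))) = (0 - 2)/((2*9*12)) = -2/216 = -2*1/216 = -1/108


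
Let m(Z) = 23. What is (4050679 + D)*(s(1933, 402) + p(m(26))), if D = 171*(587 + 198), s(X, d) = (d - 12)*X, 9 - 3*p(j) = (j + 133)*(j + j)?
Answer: 3144883357634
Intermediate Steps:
p(j) = 3 - 2*j*(133 + j)/3 (p(j) = 3 - (j + 133)*(j + j)/3 = 3 - (133 + j)*2*j/3 = 3 - 2*j*(133 + j)/3)
s(X, d) = X*(-12 + d) (s(X, d) = (-12 + d)*X = X*(-12 + d))
D = 134235 (D = 171*785 = 134235)
(4050679 + D)*(s(1933, 402) + p(m(26))) = (4050679 + 134235)*(1933*(-12 + 402) + (3 - 266/3*23 - ⅔*23²)) = 4184914*(1933*390 + (3 - 6118/3 - ⅔*529)) = 4184914*(753870 + (3 - 6118/3 - 1058/3)) = 4184914*(753870 - 2389) = 4184914*751481 = 3144883357634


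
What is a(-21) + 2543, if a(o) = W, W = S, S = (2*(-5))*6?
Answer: 2483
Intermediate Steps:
S = -60 (S = -10*6 = -60)
W = -60
a(o) = -60
a(-21) + 2543 = -60 + 2543 = 2483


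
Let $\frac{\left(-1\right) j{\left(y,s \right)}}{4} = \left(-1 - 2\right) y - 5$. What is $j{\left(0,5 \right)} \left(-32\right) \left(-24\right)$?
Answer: $15360$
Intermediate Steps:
$j{\left(y,s \right)} = 20 + 12 y$ ($j{\left(y,s \right)} = - 4 \left(\left(-1 - 2\right) y - 5\right) = - 4 \left(- 3 y - 5\right) = - 4 \left(-5 - 3 y\right) = 20 + 12 y$)
$j{\left(0,5 \right)} \left(-32\right) \left(-24\right) = \left(20 + 12 \cdot 0\right) \left(-32\right) \left(-24\right) = \left(20 + 0\right) \left(-32\right) \left(-24\right) = 20 \left(-32\right) \left(-24\right) = \left(-640\right) \left(-24\right) = 15360$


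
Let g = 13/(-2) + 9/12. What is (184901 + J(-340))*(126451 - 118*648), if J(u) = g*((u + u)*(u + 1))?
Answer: -57014622343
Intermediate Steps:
g = -23/4 (g = 13*(-1/2) + 9*(1/12) = -13/2 + 3/4 = -23/4 ≈ -5.7500)
J(u) = -23*u*(1 + u)/2 (J(u) = -23*(u + u)*(u + 1)/4 = -23*2*u*(1 + u)/4 = -23*u*(1 + u)/2)
(184901 + J(-340))*(126451 - 118*648) = (184901 - 23/2*(-340)*(1 - 340))*(126451 - 118*648) = (184901 - 23/2*(-340)*(-339))*(126451 - 76464) = (184901 - 1325490)*49987 = -1140589*49987 = -57014622343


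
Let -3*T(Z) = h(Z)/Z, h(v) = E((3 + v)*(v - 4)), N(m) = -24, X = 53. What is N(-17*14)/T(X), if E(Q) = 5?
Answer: 3816/5 ≈ 763.20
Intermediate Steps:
h(v) = 5
T(Z) = -5/(3*Z)
N(-17*14)/T(X) = -24/((-5/3/53)) = -24/((-5/3*1/53)) = -24/(-5/159) = -24*(-159/5) = 3816/5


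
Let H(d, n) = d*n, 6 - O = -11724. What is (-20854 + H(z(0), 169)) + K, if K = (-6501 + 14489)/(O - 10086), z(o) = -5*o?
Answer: -8568997/411 ≈ -20849.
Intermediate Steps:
O = 11730 (O = 6 - 1*(-11724) = 6 + 11724 = 11730)
K = 1997/411 (K = (-6501 + 14489)/(11730 - 10086) = 7988/1644 = 7988*(1/1644) = 1997/411 ≈ 4.8589)
(-20854 + H(z(0), 169)) + K = (-20854 - 5*0*169) + 1997/411 = (-20854 + 0*169) + 1997/411 = (-20854 + 0) + 1997/411 = -20854 + 1997/411 = -8568997/411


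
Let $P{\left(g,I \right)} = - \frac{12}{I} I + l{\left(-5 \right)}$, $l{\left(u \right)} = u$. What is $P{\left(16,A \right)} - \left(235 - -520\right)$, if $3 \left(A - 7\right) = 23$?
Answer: $-772$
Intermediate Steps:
$A = \frac{44}{3}$ ($A = 7 + \frac{1}{3} \cdot 23 = 7 + \frac{23}{3} = \frac{44}{3} \approx 14.667$)
$P{\left(g,I \right)} = -17$ ($P{\left(g,I \right)} = - \frac{12}{I} I - 5 = -12 - 5 = -17$)
$P{\left(16,A \right)} - \left(235 - -520\right) = -17 - \left(235 - -520\right) = -17 - 755 = -772$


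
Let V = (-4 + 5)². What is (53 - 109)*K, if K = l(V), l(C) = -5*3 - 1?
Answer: 896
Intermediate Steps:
V = 1 (V = 1² = 1)
l(C) = -16 (l(C) = -15 - 1 = -16)
K = -16
(53 - 109)*K = (53 - 109)*(-16) = -56*(-16) = 896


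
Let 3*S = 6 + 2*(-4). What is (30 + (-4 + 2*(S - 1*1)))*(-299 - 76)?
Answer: -8500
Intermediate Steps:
S = -⅔ (S = (6 + 2*(-4))/3 = (6 - 8)/3 = (⅓)*(-2) = -⅔ ≈ -0.66667)
(30 + (-4 + 2*(S - 1*1)))*(-299 - 76) = (30 + (-4 + 2*(-⅔ - 1*1)))*(-299 - 76) = (30 + (-4 + 2*(-⅔ - 1)))*(-375) = (30 + (-4 + 2*(-5/3)))*(-375) = (30 + (-4 - 10/3))*(-375) = (30 - 22/3)*(-375) = (68/3)*(-375) = -8500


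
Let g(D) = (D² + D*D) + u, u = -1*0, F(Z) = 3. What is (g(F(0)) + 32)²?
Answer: 2500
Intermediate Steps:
u = 0
g(D) = 2*D² (g(D) = (D² + D*D) + 0 = (D² + D²) + 0 = 2*D² + 0 = 2*D²)
(g(F(0)) + 32)² = (2*3² + 32)² = (2*9 + 32)² = (18 + 32)² = 50² = 2500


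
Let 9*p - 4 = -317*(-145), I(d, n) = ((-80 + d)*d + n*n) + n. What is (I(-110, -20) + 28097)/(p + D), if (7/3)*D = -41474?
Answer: -1036917/266005 ≈ -3.8981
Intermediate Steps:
I(d, n) = n + n² + d*(-80 + d) (I(d, n) = (d*(-80 + d) + n²) + n = (n² + d*(-80 + d)) + n = n + n² + d*(-80 + d))
D = -124422/7 (D = (3/7)*(-41474) = -124422/7 ≈ -17775.)
p = 15323/3 (p = 4/9 + (-317*(-145))/9 = 4/9 + (⅑)*45965 = 4/9 + 45965/9 = 15323/3 ≈ 5107.7)
(I(-110, -20) + 28097)/(p + D) = ((-20 + (-110)² + (-20)² - 80*(-110)) + 28097)/(15323/3 - 124422/7) = ((-20 + 12100 + 400 + 8800) + 28097)/(-266005/21) = (21280 + 28097)*(-21/266005) = 49377*(-21/266005) = -1036917/266005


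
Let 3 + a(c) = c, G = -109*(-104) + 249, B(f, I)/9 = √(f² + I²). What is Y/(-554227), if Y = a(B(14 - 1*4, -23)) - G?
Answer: 11588/554227 - 9*√629/554227 ≈ 0.020501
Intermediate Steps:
B(f, I) = 9*√(I² + f²) (B(f, I) = 9*√(f² + I²) = 9*√(I² + f²))
G = 11585 (G = 11336 + 249 = 11585)
a(c) = -3 + c
Y = -11588 + 9*√629 (Y = (-3 + 9*√((-23)² + (14 - 1*4)²)) - 1*11585 = (-3 + 9*√(529 + (14 - 4)²)) - 11585 = (-3 + 9*√(529 + 10²)) - 11585 = (-3 + 9*√(529 + 100)) - 11585 = (-3 + 9*√629) - 11585 = -11588 + 9*√629 ≈ -11362.)
Y/(-554227) = (-11588 + 9*√629)/(-554227) = (-11588 + 9*√629)*(-1/554227) = 11588/554227 - 9*√629/554227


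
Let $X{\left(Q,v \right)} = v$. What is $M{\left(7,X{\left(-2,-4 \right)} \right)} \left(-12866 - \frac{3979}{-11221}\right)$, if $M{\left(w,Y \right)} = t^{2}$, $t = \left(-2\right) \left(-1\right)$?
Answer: $- \frac{577461628}{11221} \approx -51463.0$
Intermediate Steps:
$t = 2$
$M{\left(w,Y \right)} = 4$ ($M{\left(w,Y \right)} = 2^{2} = 4$)
$M{\left(7,X{\left(-2,-4 \right)} \right)} \left(-12866 - \frac{3979}{-11221}\right) = 4 \left(-12866 - \frac{3979}{-11221}\right) = 4 \left(-12866 - 3979 \left(- \frac{1}{11221}\right)\right) = 4 \left(-12866 - - \frac{3979}{11221}\right) = 4 \left(-12866 + \frac{3979}{11221}\right) = 4 \left(- \frac{144365407}{11221}\right) = - \frac{577461628}{11221}$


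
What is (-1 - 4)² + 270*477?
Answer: 128815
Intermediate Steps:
(-1 - 4)² + 270*477 = (-5)² + 128790 = 25 + 128790 = 128815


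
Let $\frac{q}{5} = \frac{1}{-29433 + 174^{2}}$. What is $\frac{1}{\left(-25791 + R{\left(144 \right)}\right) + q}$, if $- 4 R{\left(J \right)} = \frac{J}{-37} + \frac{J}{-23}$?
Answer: $- \frac{717393}{18500457728} \approx -3.8777 \cdot 10^{-5}$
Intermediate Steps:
$R{\left(J \right)} = \frac{15 J}{851}$ ($R{\left(J \right)} = - \frac{\frac{J}{-37} + \frac{J}{-23}}{4} = - \frac{J \left(- \frac{1}{37}\right) + J \left(- \frac{1}{23}\right)}{4} = - \frac{- \frac{J}{37} - \frac{J}{23}}{4} = - \frac{\left(- \frac{60}{851}\right) J}{4} = \frac{15 J}{851}$)
$q = \frac{5}{843}$ ($q = \frac{5}{-29433 + 174^{2}} = \frac{5}{-29433 + 30276} = \frac{5}{843} \approx 0.0059312$)
$\frac{1}{\left(-25791 + R{\left(144 \right)}\right) + q} = \frac{1}{\left(-25791 + \frac{15}{851} \cdot 144\right) + \frac{5}{843}} = \frac{1}{\left(-25791 + \frac{2160}{851}\right) + \frac{5}{843}} = \frac{1}{- \frac{21945981}{851} + \frac{5}{843}} = \frac{1}{- \frac{18500457728}{717393}} = - \frac{717393}{18500457728}$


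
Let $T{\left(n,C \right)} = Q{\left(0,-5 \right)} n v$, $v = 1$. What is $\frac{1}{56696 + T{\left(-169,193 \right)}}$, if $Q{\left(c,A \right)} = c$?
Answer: $\frac{1}{56696} \approx 1.7638 \cdot 10^{-5}$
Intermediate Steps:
$T{\left(n,C \right)} = 0$ ($T{\left(n,C \right)} = 0 n 1 = 0 \cdot 1 = 0$)
$\frac{1}{56696 + T{\left(-169,193 \right)}} = \frac{1}{56696 + 0} = \frac{1}{56696}$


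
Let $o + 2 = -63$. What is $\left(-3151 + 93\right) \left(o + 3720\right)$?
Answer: $-11176990$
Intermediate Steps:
$o = -65$ ($o = -2 - 63 = -65$)
$\left(-3151 + 93\right) \left(o + 3720\right) = \left(-3151 + 93\right) \left(-65 + 3720\right) = \left(-3058\right) 3655 = -11176990$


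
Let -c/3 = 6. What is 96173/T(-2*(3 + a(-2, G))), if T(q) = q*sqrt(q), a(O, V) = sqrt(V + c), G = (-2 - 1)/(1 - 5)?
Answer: 96173/(-6 - I*sqrt(69))**(3/2) ≈ -2897.8 - 446.62*I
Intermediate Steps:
c = -18 (c = -3*6 = -18)
G = 3/4 (G = -3/(-4) = -3*(-1/4) = 3/4 ≈ 0.75000)
a(O, V) = sqrt(-18 + V) (a(O, V) = sqrt(V - 18) = sqrt(-18 + V))
T(q) = q**(3/2)
96173/T(-2*(3 + a(-2, G))) = 96173/((-2*(3 + sqrt(-18 + 3/4)))**(3/2)) = 96173/((-2*(3 + sqrt(-69/4)))**(3/2)) = 96173/((-2*(3 + I*sqrt(69)/2))**(3/2)) = 96173/((-6 - I*sqrt(69))**(3/2)) = 96173/(-6 - I*sqrt(69))**(3/2)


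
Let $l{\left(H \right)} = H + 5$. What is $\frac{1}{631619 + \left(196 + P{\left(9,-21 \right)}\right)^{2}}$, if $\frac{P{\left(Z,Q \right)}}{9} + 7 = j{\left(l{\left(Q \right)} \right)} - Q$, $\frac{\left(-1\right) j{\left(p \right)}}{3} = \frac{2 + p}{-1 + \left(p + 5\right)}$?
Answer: $\frac{4}{2864037} \approx 1.3966 \cdot 10^{-6}$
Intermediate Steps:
$l{\left(H \right)} = 5 + H$
$j{\left(p \right)} = - \frac{3 \left(2 + p\right)}{4 + p}$ ($j{\left(p \right)} = - 3 \frac{2 + p}{-1 + \left(p + 5\right)} = - 3 \frac{2 + p}{-1 + \left(5 + p\right)} = - 3 \frac{2 + p}{4 + p} = - \frac{3 \left(2 + p\right)}{4 + p}$)
$P{\left(Z,Q \right)} = -63 - 9 Q + \frac{27 \left(-7 - Q\right)}{9 + Q}$ ($P{\left(Z,Q \right)} = -63 + 9 \left(\frac{3 \left(-2 - \left(5 + Q\right)\right)}{4 + \left(5 + Q\right)} - Q\right) = -63 + 9 \left(\frac{3 \left(-2 - \left(5 + Q\right)\right)}{9 + Q} - Q\right) = -63 + 9 \left(\frac{3 \left(-7 - Q\right)}{9 + Q} - Q\right) = -63 + 9 \left(- Q + \frac{3 \left(-7 - Q\right)}{9 + Q}\right) = -63 - \left(9 Q - \frac{27 \left(-7 - Q\right)}{9 + Q}\right) = -63 - 9 Q + \frac{27 \left(-7 - Q\right)}{9 + Q}$)
$\frac{1}{631619 + \left(196 + P{\left(9,-21 \right)}\right)^{2}} = \frac{1}{631619 + \left(196 + \frac{9 \left(-84 - \left(-21\right)^{2} - -399\right)}{9 - 21}\right)^{2}} = \frac{1}{631619 + \left(196 + \frac{9 \left(-84 - 441 + 399\right)}{-12}\right)^{2}} = \frac{1}{631619 + \left(196 + 9 \left(- \frac{1}{12}\right) \left(-84 - 441 + 399\right)\right)^{2}} = \frac{1}{631619 + \left(196 + 9 \left(- \frac{1}{12}\right) \left(-126\right)\right)^{2}} = \frac{1}{631619 + \left(196 + \frac{189}{2}\right)^{2}} = \frac{1}{631619 + \left(\frac{581}{2}\right)^{2}} = \frac{1}{631619 + \frac{337561}{4}} = \frac{1}{\frac{2864037}{4}} = \frac{4}{2864037}$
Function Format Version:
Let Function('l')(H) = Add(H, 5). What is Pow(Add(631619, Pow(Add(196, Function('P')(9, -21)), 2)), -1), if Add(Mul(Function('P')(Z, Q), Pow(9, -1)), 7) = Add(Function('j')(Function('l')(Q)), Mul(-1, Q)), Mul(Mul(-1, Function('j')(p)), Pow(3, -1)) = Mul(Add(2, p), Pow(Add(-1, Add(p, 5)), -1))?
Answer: Rational(4, 2864037) ≈ 1.3966e-6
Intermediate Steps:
Function('l')(H) = Add(5, H)
Function('j')(p) = Mul(-3, Pow(Add(4, p), -1), Add(2, p)) (Function('j')(p) = Mul(-3, Mul(Add(2, p), Pow(Add(-1, Add(p, 5)), -1))) = Mul(-3, Mul(Add(2, p), Pow(Add(-1, Add(5, p)), -1))) = Mul(-3, Mul(Add(2, p), Pow(Add(4, p), -1))) = Mul(-3, Mul(Pow(Add(4, p), -1), Add(2, p))) = Mul(-3, Pow(Add(4, p), -1), Add(2, p)))
Function('P')(Z, Q) = Add(-63, Mul(-9, Q), Mul(27, Pow(Add(9, Q), -1), Add(-7, Mul(-1, Q)))) (Function('P')(Z, Q) = Add(-63, Mul(9, Add(Mul(3, Pow(Add(4, Add(5, Q)), -1), Add(-2, Mul(-1, Add(5, Q)))), Mul(-1, Q)))) = Add(-63, Mul(9, Add(Mul(3, Pow(Add(9, Q), -1), Add(-2, Add(-5, Mul(-1, Q)))), Mul(-1, Q)))) = Add(-63, Mul(9, Add(Mul(3, Pow(Add(9, Q), -1), Add(-7, Mul(-1, Q))), Mul(-1, Q)))) = Add(-63, Mul(9, Add(Mul(-1, Q), Mul(3, Pow(Add(9, Q), -1), Add(-7, Mul(-1, Q)))))) = Add(-63, Add(Mul(-9, Q), Mul(27, Pow(Add(9, Q), -1), Add(-7, Mul(-1, Q))))) = Add(-63, Mul(-9, Q), Mul(27, Pow(Add(9, Q), -1), Add(-7, Mul(-1, Q)))))
Pow(Add(631619, Pow(Add(196, Function('P')(9, -21)), 2)), -1) = Pow(Add(631619, Pow(Add(196, Mul(9, Pow(Add(9, -21), -1), Add(-84, Mul(-1, Pow(-21, 2)), Mul(-19, -21)))), 2)), -1) = Pow(Add(631619, Pow(Add(196, Mul(9, Pow(-12, -1), Add(-84, Mul(-1, 441), 399))), 2)), -1) = Pow(Add(631619, Pow(Add(196, Mul(9, Rational(-1, 12), Add(-84, -441, 399))), 2)), -1) = Pow(Add(631619, Pow(Add(196, Mul(9, Rational(-1, 12), -126)), 2)), -1) = Pow(Add(631619, Pow(Add(196, Rational(189, 2)), 2)), -1) = Pow(Add(631619, Pow(Rational(581, 2), 2)), -1) = Pow(Add(631619, Rational(337561, 4)), -1) = Pow(Rational(2864037, 4), -1) = Rational(4, 2864037)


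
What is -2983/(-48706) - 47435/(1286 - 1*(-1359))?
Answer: -460495815/25765474 ≈ -17.873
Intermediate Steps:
-2983/(-48706) - 47435/(1286 - 1*(-1359)) = -2983*(-1/48706) - 47435/(1286 + 1359) = 2983/48706 - 47435/2645 = 2983/48706 - 47435*1/2645 = 2983/48706 - 9487/529 = -460495815/25765474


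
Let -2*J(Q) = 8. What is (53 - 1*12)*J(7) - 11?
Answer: -175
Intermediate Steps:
J(Q) = -4 (J(Q) = -½*8 = -4)
(53 - 1*12)*J(7) - 11 = (53 - 1*12)*(-4) - 11 = (53 - 12)*(-4) - 11 = 41*(-4) - 11 = -164 - 11 = -175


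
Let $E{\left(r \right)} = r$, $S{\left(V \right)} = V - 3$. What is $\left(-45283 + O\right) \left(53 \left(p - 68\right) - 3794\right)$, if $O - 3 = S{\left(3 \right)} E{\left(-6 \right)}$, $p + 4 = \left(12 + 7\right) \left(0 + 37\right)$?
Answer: $-1342506720$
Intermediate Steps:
$S{\left(V \right)} = -3 + V$ ($S{\left(V \right)} = V - 3 = -3 + V$)
$p = 699$ ($p = -4 + \left(12 + 7\right) \left(0 + 37\right) = -4 + 19 \cdot 37 = -4 + 703 = 699$)
$O = 3$ ($O = 3 + \left(-3 + 3\right) \left(-6\right) = 3 + 0 \left(-6\right) = 3 + 0 = 3$)
$\left(-45283 + O\right) \left(53 \left(p - 68\right) - 3794\right) = \left(-45283 + 3\right) \left(53 \left(699 - 68\right) - 3794\right) = - 45280 \left(53 \cdot 631 - 3794\right) = - 45280 \left(33443 - 3794\right) = \left(-45280\right) 29649 = -1342506720$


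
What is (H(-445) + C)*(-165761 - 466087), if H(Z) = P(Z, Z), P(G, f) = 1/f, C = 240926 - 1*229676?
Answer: -3163188418152/445 ≈ -7.1083e+9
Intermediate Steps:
C = 11250 (C = 240926 - 229676 = 11250)
H(Z) = 1/Z
(H(-445) + C)*(-165761 - 466087) = (1/(-445) + 11250)*(-165761 - 466087) = (-1/445 + 11250)*(-631848) = (5006249/445)*(-631848) = -3163188418152/445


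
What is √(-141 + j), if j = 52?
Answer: I*√89 ≈ 9.434*I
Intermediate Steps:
√(-141 + j) = √(-141 + 52) = √(-89) = I*√89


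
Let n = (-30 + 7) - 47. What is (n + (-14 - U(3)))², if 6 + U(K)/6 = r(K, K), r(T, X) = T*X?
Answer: 10404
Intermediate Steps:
U(K) = -36 + 6*K² (U(K) = -36 + 6*(K*K) = -36 + 6*K²)
n = -70 (n = -23 - 47 = -70)
(n + (-14 - U(3)))² = (-70 + (-14 - (-36 + 6*3²)))² = (-70 + (-14 - (-36 + 6*9)))² = (-70 + (-14 - (-36 + 54)))² = (-70 + (-14 - 1*18))² = (-70 + (-14 - 18))² = (-70 - 32)² = (-102)² = 10404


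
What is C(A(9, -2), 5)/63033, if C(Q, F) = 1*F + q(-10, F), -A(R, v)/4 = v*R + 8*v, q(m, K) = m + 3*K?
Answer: 10/63033 ≈ 0.00015865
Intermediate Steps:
A(R, v) = -32*v - 4*R*v (A(R, v) = -4*(v*R + 8*v) = -4*(R*v + 8*v) = -4*(8*v + R*v) = -32*v - 4*R*v)
C(Q, F) = -10 + 4*F (C(Q, F) = 1*F + (-10 + 3*F) = F + (-10 + 3*F) = -10 + 4*F)
C(A(9, -2), 5)/63033 = (-10 + 4*5)/63033 = (-10 + 20)*(1/63033) = 10*(1/63033) = 10/63033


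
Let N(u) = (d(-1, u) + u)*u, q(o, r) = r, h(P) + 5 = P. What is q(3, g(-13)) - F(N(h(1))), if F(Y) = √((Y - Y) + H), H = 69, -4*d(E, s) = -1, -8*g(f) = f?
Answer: 13/8 - √69 ≈ -6.6816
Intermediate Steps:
g(f) = -f/8
d(E, s) = ¼ (d(E, s) = -¼*(-1) = ¼)
h(P) = -5 + P
N(u) = u*(¼ + u) (N(u) = (¼ + u)*u = u*(¼ + u))
F(Y) = √69 (F(Y) = √((Y - Y) + 69) = √(0 + 69) = √69)
q(3, g(-13)) - F(N(h(1))) = -⅛*(-13) - √69 = 13/8 - √69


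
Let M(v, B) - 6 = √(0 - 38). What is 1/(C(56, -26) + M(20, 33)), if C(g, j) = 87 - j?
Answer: 119/14199 - I*√38/14199 ≈ 0.0083809 - 0.00043414*I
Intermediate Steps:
M(v, B) = 6 + I*√38 (M(v, B) = 6 + √(0 - 38) = 6 + √(-38) = 6 + I*√38)
1/(C(56, -26) + M(20, 33)) = 1/((87 - 1*(-26)) + (6 + I*√38)) = 1/((87 + 26) + (6 + I*√38)) = 1/(113 + (6 + I*√38)) = 1/(119 + I*√38)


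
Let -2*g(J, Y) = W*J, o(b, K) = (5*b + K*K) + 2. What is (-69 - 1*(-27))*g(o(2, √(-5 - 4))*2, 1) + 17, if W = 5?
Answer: 647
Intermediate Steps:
o(b, K) = 2 + K² + 5*b (o(b, K) = (5*b + K²) + 2 = (K² + 5*b) + 2 = 2 + K² + 5*b)
g(J, Y) = -5*J/2
(-69 - 1*(-27))*g(o(2, √(-5 - 4))*2, 1) + 17 = (-69 - 1*(-27))*(-5*(2 + (√(-5 - 4))² + 5*2)*2/2) + 17 = (-69 + 27)*(-5*(2 + (√(-9))² + 10)*2/2) + 17 = -(-105)*(2 + (3*I)² + 10)*2 + 17 = -(-105)*(2 - 9 + 10)*2 + 17 = -(-105)*3*2 + 17 = -(-105)*6 + 17 = -42*(-15) + 17 = 630 + 17 = 647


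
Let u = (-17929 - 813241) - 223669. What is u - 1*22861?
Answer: -1077700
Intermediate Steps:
u = -1054839 (u = -831170 - 223669 = -1054839)
u - 1*22861 = -1054839 - 1*22861 = -1054839 - 22861 = -1077700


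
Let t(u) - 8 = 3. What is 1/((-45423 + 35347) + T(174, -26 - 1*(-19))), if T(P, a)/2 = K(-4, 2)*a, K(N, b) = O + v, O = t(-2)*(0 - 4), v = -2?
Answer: -1/9432 ≈ -0.00010602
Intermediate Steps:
t(u) = 11 (t(u) = 8 + 3 = 11)
O = -44 (O = 11*(0 - 4) = 11*(-4) = -44)
K(N, b) = -46 (K(N, b) = -44 - 2 = -46)
T(P, a) = -92*a (T(P, a) = 2*(-46*a) = -92*a)
1/((-45423 + 35347) + T(174, -26 - 1*(-19))) = 1/((-45423 + 35347) - 92*(-26 - 1*(-19))) = 1/(-10076 - 92*(-26 + 19)) = 1/(-10076 - 92*(-7)) = 1/(-10076 + 644) = 1/(-9432) = -1/9432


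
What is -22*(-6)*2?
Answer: 264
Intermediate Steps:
-22*(-6)*2 = 132*2 = 264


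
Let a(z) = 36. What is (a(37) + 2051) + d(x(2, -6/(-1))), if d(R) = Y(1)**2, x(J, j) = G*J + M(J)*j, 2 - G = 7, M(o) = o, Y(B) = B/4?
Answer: 33393/16 ≈ 2087.1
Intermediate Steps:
Y(B) = B/4 (Y(B) = B*(1/4) = B/4)
G = -5 (G = 2 - 1*7 = 2 - 7 = -5)
x(J, j) = -5*J + J*j
d(R) = 1/16 (d(R) = ((1/4)*1)**2 = (1/4)**2 = 1/16)
(a(37) + 2051) + d(x(2, -6/(-1))) = (36 + 2051) + 1/16 = 2087 + 1/16 = 33393/16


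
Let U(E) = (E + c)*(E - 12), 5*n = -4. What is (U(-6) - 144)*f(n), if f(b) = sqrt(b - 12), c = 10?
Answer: -1728*I*sqrt(5)/5 ≈ -772.79*I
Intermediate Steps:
n = -4/5 (n = (1/5)*(-4) = -4/5 ≈ -0.80000)
U(E) = (-12 + E)*(10 + E) (U(E) = (E + 10)*(E - 12) = (10 + E)*(-12 + E) = (-12 + E)*(10 + E))
f(b) = sqrt(-12 + b)
(U(-6) - 144)*f(n) = ((-120 + (-6)**2 - 2*(-6)) - 144)*sqrt(-12 - 4/5) = ((-120 + 36 + 12) - 144)*sqrt(-64/5) = (-72 - 144)*(8*I*sqrt(5)/5) = -1728*I*sqrt(5)/5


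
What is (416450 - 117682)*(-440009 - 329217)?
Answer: -229820113568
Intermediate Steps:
(416450 - 117682)*(-440009 - 329217) = 298768*(-769226) = -229820113568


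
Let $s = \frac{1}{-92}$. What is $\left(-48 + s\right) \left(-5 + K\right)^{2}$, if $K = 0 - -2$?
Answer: $- \frac{39753}{92} \approx -432.1$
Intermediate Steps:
$K = 2$ ($K = 0 + 2 = 2$)
$s = - \frac{1}{92} \approx -0.01087$
$\left(-48 + s\right) \left(-5 + K\right)^{2} = \left(-48 - \frac{1}{92}\right) \left(-5 + 2\right)^{2} = - \frac{4417 \left(-3\right)^{2}}{92} = \left(- \frac{4417}{92}\right) 9 = - \frac{39753}{92}$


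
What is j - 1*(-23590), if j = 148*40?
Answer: 29510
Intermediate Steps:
j = 5920
j - 1*(-23590) = 5920 - 1*(-23590) = 5920 + 23590 = 29510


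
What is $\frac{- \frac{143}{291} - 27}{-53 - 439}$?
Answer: $\frac{2000}{35793} \approx 0.055877$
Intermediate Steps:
$\frac{- \frac{143}{291} - 27}{-53 - 439} = \frac{\left(-143\right) \frac{1}{291} - 27}{-492} = \left(- \frac{143}{291} - 27\right) \left(- \frac{1}{492}\right) = \left(- \frac{8000}{291}\right) \left(- \frac{1}{492}\right) = \frac{2000}{35793}$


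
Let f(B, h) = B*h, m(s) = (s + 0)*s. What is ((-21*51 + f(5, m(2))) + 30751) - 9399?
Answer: 20301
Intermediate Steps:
m(s) = s² (m(s) = s*s = s²)
((-21*51 + f(5, m(2))) + 30751) - 9399 = ((-21*51 + 5*2²) + 30751) - 9399 = ((-1071 + 5*4) + 30751) - 9399 = ((-1071 + 20) + 30751) - 9399 = (-1051 + 30751) - 9399 = 29700 - 9399 = 20301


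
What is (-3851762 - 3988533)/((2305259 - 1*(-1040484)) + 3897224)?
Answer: -7840295/7242967 ≈ -1.0825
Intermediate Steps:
(-3851762 - 3988533)/((2305259 - 1*(-1040484)) + 3897224) = -7840295/((2305259 + 1040484) + 3897224) = -7840295/(3345743 + 3897224) = -7840295/7242967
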